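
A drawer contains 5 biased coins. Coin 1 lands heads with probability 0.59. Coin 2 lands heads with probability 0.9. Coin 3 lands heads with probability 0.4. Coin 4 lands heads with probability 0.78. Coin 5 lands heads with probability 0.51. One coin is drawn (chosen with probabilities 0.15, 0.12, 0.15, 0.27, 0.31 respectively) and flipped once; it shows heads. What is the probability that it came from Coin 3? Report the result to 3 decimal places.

Posterior probability ≈ 0.096

P(heads|C1) = 0.59; P(heads|C2) = 0.9; P(heads|C3) = 0.4; P(heads|C4) = 0.78; P(heads|C5) = 0.51.
Prior × likelihood for each source: 0.15·0.59=0.08850, 0.12·0.9=0.1080, 0.15·0.4=0.06000, 0.27·0.78=0.2106, 0.31·0.51=0.1581. Summing gives P(heads) = 0.62520.
P(Coin 3 | heads) = 0.06000 / 0.62520 = 0.096.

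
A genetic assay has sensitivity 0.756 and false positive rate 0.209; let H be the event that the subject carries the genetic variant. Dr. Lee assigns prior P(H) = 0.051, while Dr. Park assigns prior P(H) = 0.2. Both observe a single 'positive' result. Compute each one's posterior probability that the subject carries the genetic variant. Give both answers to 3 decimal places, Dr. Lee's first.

Dr. Lee: 0.163; Dr. Park: 0.475

The likelihood ratio for a 'positive' result is 0.756/0.209 = 3.6172.
Dr. Lee: prior odds 0.051/0.949 = 0.053741; posterior odds 0.19439; posterior probability 0.163.
Dr. Park: prior odds 0.2/0.8 = 0.25000; posterior odds 0.90431; posterior probability 0.475.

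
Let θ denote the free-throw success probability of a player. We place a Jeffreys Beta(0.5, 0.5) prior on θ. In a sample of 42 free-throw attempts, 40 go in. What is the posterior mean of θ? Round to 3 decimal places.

The binomial likelihood is conjugate to the Beta prior: with 40 successes and 2 failures, the posterior is Beta(0.5+40, 0.5+2) = Beta(40.5, 2.5).
Posterior mean = α/(α+β) = 40.5/43 = 0.942.

Posterior mean ≈ 0.942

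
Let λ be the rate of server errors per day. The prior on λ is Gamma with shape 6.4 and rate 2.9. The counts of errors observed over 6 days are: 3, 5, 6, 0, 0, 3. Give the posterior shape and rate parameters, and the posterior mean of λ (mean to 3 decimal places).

Total count ∑xᵢ = 17 over n = 6 days.
Gamma is conjugate to the Poisson likelihood: posterior is Gamma(shape = 6.4+17 = 23.4, rate = 2.9+6 = 8.9).
E[λ | data] = 23.4/8.9 = 2.629.

Posterior: Gamma(shape=23.4, rate=8.9); mean ≈ 2.629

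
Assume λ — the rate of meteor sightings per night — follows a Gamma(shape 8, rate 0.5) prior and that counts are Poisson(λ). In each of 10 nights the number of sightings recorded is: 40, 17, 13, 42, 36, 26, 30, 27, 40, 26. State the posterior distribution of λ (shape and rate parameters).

Posterior: Gamma(shape=305, rate=10.5)

Total count ∑xᵢ = 297 over n = 10 nights.
Gamma is conjugate to the Poisson likelihood: posterior is Gamma(shape = 8+297 = 305, rate = 0.5+10 = 10.5).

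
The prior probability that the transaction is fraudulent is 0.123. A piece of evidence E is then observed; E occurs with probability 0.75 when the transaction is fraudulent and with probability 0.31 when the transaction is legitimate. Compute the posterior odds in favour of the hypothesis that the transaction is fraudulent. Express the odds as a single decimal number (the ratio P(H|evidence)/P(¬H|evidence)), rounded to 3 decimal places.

Prior odds = 0.123/(1−0.123) = 0.14025.
Likelihood ratio for E = 0.75/0.31 = 2.4194.
Posterior odds = prior odds × LR = 0.33932.

Posterior odds ≈ 0.339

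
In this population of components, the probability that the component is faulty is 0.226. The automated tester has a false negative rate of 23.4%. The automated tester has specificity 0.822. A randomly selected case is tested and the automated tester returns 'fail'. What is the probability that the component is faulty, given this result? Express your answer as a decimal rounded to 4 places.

Write H for 'the component is faulty'. Prior odds H:¬H = 0.226/0.774 = 0.29199. For the 'fail' outcome, the likelihood ratio is 0.766/0.178 = 4.3034.
Posterior odds = 0.29199 × 4.3034 = 1.2565, so P(H|E) = 1.2565/(1+1.2565) = 0.5568.

P(H | E) ≈ 0.5568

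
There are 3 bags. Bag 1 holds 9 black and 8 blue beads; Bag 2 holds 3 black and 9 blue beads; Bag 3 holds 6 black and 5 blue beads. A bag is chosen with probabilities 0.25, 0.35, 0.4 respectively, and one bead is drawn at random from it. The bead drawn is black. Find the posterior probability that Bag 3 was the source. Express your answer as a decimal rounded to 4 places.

Posterior probability ≈ 0.4981

Tabulate prior·likelihood by source: [1] prior 0.25, lik 0.5294, product 0.1324; [2] prior 0.35, lik 0.25, product 0.08750; [3] prior 0.4, lik 0.5455, product 0.2182.
Normalizing constant = 0.43803; the posterior for Bag 3 is its product over the sum, 0.2182/0.43803 = 0.4981.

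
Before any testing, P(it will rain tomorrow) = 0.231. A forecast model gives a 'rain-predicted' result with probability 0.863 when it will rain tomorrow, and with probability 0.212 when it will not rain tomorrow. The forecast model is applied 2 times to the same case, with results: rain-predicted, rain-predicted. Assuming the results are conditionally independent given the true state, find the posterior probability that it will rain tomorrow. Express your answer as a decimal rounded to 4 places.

Posterior P(H) ≈ 0.8327

Let H be the event that it will rain tomorrow; start with P(H) = 0.231. P('rain-predicted'|H) = 0.863, P('rain-predicted'|¬H) = 0.212.
Update on result 1 ('rain-predicted'): P(H) ← 0.863·0.2310 / (0.863·0.2310 + 0.212·0.7690) = 0.19935/0.36238 = 0.5501.
Update on result 2 ('rain-predicted'): P(H) ← 0.863·0.5501 / (0.863·0.5501 + 0.212·0.4499) = 0.47475/0.57013 = 0.8327.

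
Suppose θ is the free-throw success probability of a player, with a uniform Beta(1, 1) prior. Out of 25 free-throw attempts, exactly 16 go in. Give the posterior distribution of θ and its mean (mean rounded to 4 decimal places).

Observing 16 successes and 9 failures updates Beta(1, 1) by adding the success and failure counts to the two shape parameters: α = 1+16 = 17, β = 1+9 = 10.
Posterior mean = α/(α+β) = 17/27 = 0.6296.

Posterior: Beta(17, 10); mean ≈ 0.6296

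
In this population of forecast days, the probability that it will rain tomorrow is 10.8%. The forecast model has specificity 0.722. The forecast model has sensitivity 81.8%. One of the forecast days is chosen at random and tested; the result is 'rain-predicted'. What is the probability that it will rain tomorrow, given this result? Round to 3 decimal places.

Let H be the event that it will rain tomorrow. P(H) = 0.108, so P(¬H) = 0.892. With E the 'rain-predicted' result, P(E|H) = 0.818 and P(E|¬H) = 0.278.
P(E) = 0.818·0.108 + 0.278·0.892 = 0.088344 + 0.24798 = 0.33632.
By Bayes' theorem, P(H|E) = 0.088344 / 0.33632 = 0.263.

P(H | E) ≈ 0.263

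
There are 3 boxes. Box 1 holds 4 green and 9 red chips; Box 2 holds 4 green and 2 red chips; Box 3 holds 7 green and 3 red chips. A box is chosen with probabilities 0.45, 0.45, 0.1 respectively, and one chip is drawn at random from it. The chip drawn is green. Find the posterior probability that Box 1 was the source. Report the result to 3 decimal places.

Posterior probability ≈ 0.272

Tabulate prior·likelihood by source: [1] prior 0.45, lik 0.3077, product 0.1385; [2] prior 0.45, lik 0.6667, product 0.3000; [3] prior 0.1, lik 0.7, product 0.07000.
Normalizing constant = 0.50846; the posterior for Box 1 is its product over the sum, 0.1385/0.50846 = 0.272.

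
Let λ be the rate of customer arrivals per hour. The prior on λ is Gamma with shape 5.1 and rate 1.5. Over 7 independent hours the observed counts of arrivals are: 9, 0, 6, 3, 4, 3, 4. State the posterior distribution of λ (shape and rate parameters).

The Poisson likelihood adds the total count to the shape and the number of exposure periods to the rate. Here ∑xᵢ = 29 and n = 7, so shape 5.1→34.1 and rate 1.5→8.5.

Posterior: Gamma(shape=34.1, rate=8.5)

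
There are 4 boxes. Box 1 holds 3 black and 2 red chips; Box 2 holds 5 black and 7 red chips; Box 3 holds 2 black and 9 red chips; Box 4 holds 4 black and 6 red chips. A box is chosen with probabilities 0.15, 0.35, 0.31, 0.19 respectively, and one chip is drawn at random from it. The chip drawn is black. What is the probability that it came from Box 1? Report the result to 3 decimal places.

Posterior probability ≈ 0.244

P(black|Box 1) = 0.6; P(black|Box 2) = 0.4167; P(black|Box 3) = 0.1818; P(black|Box 4) = 0.4.
Prior × likelihood for each source: 0.15·0.6=0.09000, 0.35·0.4167=0.1458, 0.31·0.1818=0.05636, 0.19·0.4=0.07600. Summing gives P(black) = 0.36820.
P(Box 1 | black) = 0.09000 / 0.36820 = 0.244.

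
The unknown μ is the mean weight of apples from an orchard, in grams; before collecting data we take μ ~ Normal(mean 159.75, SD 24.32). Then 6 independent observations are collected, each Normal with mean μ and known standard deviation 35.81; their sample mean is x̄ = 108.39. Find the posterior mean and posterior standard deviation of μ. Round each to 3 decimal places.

Posterior mean ≈ 122.023; posterior SD ≈ 12.530

Prior precision 1/τ₀² = 1/24.32² = 0.00169072; data precision n/σ² = 6/35.81² = 0.00467889.
Posterior precision = 0.00169072 + 0.00467889 = 0.00636961, giving posterior SD = 1/√0.00636961 = 12.530.
Posterior mean = (0.00169072·159.75 + 0.00467889·108.39) / 0.00636961 = 122.023.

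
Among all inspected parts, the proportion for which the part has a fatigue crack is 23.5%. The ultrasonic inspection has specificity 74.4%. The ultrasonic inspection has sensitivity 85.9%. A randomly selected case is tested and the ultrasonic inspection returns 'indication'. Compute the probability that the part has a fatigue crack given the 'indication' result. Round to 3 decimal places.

Write H for 'the part has a fatigue crack'. Prior odds H:¬H = 0.235/0.765 = 0.30719. For the 'indication' outcome, the likelihood ratio is 0.859/0.256 = 3.3555.
Posterior odds = 0.30719 × 3.3555 = 1.0308, so P(H|E) = 1.0308/(1+1.0308) = 0.508.

P(H | E) ≈ 0.508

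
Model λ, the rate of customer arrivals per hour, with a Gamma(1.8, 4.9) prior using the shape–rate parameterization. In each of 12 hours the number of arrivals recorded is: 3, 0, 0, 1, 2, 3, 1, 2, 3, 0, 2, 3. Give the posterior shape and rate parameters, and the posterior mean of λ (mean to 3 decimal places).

Posterior: Gamma(shape=21.8, rate=16.9); mean ≈ 1.290

Total count ∑xᵢ = 20 over n = 12 hours.
Gamma is conjugate to the Poisson likelihood: posterior is Gamma(shape = 1.8+20 = 21.8, rate = 4.9+12 = 16.9).
Posterior mean = shape/rate = 21.8/16.9 = 1.290.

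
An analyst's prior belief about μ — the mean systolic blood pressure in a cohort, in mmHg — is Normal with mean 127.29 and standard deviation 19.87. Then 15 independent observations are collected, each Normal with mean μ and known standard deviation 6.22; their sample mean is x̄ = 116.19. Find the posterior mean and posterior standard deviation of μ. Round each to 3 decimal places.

Prior precision 1/τ₀² = 1/19.87² = 0.00253282; data precision n/σ² = 15/6.22² = 0.387713.
Posterior precision = 0.00253282 + 0.387713 = 0.390246, giving posterior SD = 1/√0.390246 = 1.601.
Posterior mean = (0.00253282·127.29 + 0.387713·116.19) / 0.390246 = 116.262.

Posterior mean ≈ 116.262; posterior SD ≈ 1.601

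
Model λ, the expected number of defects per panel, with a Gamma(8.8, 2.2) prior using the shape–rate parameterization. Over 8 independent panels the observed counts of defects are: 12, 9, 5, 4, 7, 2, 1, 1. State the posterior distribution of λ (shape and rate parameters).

Posterior: Gamma(shape=49.8, rate=10.2)

The Poisson likelihood adds the total count to the shape and the number of exposure periods to the rate. Here ∑xᵢ = 41 and n = 8, so shape 8.8→49.8 and rate 2.2→10.2.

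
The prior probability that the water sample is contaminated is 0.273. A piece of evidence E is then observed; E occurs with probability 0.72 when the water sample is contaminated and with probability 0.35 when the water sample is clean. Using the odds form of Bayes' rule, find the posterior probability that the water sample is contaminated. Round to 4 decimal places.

Prior odds = 0.273/(1−0.273) = 0.37552.
Likelihood ratio for E = 0.72/0.35 = 2.0571.
Posterior odds = prior odds × LR = 0.77249.
Posterior probability = odds/(1+odds) = 0.77249/1.7725 = 0.4358.

Posterior probability ≈ 0.4358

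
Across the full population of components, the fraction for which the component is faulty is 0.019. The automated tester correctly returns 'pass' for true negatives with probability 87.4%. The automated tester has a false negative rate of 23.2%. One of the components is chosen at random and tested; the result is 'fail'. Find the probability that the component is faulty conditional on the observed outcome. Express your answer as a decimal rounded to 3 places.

Write H for 'the component is faulty'. Prior odds H:¬H = 0.019/0.981 = 0.019368. For the 'fail' outcome, the likelihood ratio is 0.768/0.126 = 6.0952.
Posterior odds = 0.019368 × 6.0952 = 0.11805, so P(H|E) = 0.11805/(1+0.11805) = 0.106.

P(H | E) ≈ 0.106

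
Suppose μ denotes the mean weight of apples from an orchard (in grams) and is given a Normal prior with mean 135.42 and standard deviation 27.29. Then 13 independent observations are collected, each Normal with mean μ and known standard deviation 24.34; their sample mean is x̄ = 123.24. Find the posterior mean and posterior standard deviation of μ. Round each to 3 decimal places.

Prior precision 1/τ₀² = 1/27.29² = 0.00134274; data precision n/σ² = 13/24.34² = 0.0219433.
Posterior precision = 0.00134274 + 0.0219433 = 0.0232861, giving posterior SD = 1/√0.0232861 = 6.553.
Posterior mean = (0.00134274·135.42 + 0.0219433·123.24) / 0.0232861 = 123.942.

Posterior mean ≈ 123.942; posterior SD ≈ 6.553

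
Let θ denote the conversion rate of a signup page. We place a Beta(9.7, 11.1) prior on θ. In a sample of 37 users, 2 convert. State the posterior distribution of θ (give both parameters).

Posterior: Beta(11.7, 46.1)

The binomial likelihood is conjugate to the Beta prior: with 2 successes and 35 failures, the posterior is Beta(9.7+2, 11.1+35) = Beta(11.7, 46.1).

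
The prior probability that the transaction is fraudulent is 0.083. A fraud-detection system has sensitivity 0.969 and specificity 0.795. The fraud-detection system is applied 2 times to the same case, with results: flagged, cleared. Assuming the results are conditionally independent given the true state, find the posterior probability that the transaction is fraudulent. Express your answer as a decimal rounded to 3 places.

Posterior P(H) ≈ 0.016

With H the event that the transaction is fraudulent, the joint likelihood of the observed sequence is P(data|H) = 0.969·0.031 = 0.030039 and P(data|¬H) = 0.205·0.795 = 0.16298.
Bayes: P(H|data) = 0.083·0.030039 / (0.083·0.030039 + 0.917·0.16298) = 0.0024932/0.15194 = 0.0164.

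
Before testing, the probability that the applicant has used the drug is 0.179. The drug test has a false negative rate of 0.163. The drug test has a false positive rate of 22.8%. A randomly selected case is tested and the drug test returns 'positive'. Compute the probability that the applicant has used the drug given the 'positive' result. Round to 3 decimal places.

Write H for 'the applicant has used the drug'. Prior odds H:¬H = 0.179/0.821 = 0.21803. For the 'positive' outcome, the likelihood ratio is 0.837/0.228 = 3.6711.
Posterior odds = 0.21803 × 3.6711 = 0.80039, so P(H|E) = 0.80039/(1+0.80039) = 0.445.

P(H | E) ≈ 0.445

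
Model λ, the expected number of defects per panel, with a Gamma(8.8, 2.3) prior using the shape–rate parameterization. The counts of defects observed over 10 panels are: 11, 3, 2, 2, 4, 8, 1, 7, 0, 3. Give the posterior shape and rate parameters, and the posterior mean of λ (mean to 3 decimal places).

Total count ∑xᵢ = 41 over n = 10 panels.
Gamma is conjugate to the Poisson likelihood: posterior is Gamma(shape = 8.8+41 = 49.8, rate = 2.3+10 = 12.3).
Posterior mean = shape/rate = 49.8/12.3 = 4.049.

Posterior: Gamma(shape=49.8, rate=12.3); mean ≈ 4.049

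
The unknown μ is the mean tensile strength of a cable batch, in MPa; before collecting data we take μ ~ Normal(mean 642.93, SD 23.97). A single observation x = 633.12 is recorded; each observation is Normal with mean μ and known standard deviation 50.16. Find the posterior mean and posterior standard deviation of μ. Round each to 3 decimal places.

Prior precision 1/τ₀² = 1/23.97² = 0.00174046; data precision n/σ² = 1/50.16² = 0.00039745.
Posterior precision = 0.00174046 + 0.00039745 = 0.00213791, giving posterior SD = 1/√0.00213791 = 21.627.
Posterior mean = (0.00174046·642.93 + 0.00039745·633.12) / 0.00213791 = 641.106.

Posterior mean ≈ 641.106; posterior SD ≈ 21.627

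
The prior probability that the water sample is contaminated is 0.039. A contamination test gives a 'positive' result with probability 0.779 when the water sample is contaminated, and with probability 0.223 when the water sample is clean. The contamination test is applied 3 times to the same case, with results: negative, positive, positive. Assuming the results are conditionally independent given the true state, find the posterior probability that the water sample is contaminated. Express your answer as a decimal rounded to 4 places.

Posterior P(H) ≈ 0.1235

With H the event that the water sample is contaminated, the joint likelihood of the observed sequence is P(data|H) = 0.221·0.779·0.779 = 0.13411 and P(data|¬H) = 0.777·0.223·0.223 = 0.038639.
Bayes: P(H|data) = 0.039·0.13411 / (0.039·0.13411 + 0.961·0.038639) = 0.0052304/0.042363 = 0.1235.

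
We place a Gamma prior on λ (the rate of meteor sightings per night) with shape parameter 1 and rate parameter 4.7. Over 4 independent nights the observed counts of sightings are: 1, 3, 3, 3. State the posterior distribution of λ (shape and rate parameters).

The Poisson likelihood adds the total count to the shape and the number of exposure periods to the rate. Here ∑xᵢ = 10 and n = 4, so shape 1→11 and rate 4.7→8.7.

Posterior: Gamma(shape=11, rate=8.7)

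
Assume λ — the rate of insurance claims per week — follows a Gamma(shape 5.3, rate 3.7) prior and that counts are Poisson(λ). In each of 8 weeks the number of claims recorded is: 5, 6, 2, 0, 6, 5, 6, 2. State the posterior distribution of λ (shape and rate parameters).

The Poisson likelihood adds the total count to the shape and the number of exposure periods to the rate. Here ∑xᵢ = 32 and n = 8, so shape 5.3→37.3 and rate 3.7→11.7.

Posterior: Gamma(shape=37.3, rate=11.7)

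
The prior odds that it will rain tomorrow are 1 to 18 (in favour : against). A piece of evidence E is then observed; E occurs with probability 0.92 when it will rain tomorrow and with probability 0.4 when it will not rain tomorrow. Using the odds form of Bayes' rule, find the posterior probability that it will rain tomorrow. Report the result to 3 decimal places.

Prior odds = 1/18 = 0.055556.
Likelihood ratio for E = 0.92/0.4 = 2.3000.
Posterior odds = prior odds × LR = 0.12778.
Posterior probability = odds/(1+odds) = 0.12778/1.1278 = 0.113.

Posterior probability ≈ 0.113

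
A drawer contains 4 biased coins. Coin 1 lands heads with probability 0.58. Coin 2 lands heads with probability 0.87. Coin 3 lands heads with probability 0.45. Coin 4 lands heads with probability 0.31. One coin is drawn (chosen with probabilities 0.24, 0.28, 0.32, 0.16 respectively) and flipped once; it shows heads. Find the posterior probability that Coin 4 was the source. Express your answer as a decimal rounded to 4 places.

Posterior probability ≈ 0.0861

P(heads|C1) = 0.58; P(heads|C2) = 0.87; P(heads|C3) = 0.45; P(heads|C4) = 0.31.
Prior × likelihood for each source: 0.24·0.58=0.1392, 0.28·0.87=0.2436, 0.32·0.45=0.1440, 0.16·0.31=0.04960. Summing gives P(heads) = 0.57640.
P(Coin 4 | heads) = 0.04960 / 0.57640 = 0.0861.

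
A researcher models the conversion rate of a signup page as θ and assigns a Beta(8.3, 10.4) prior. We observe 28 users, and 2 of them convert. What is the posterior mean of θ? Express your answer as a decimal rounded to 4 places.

Observing 2 successes and 26 failures updates Beta(8.3, 10.4) by adding the success and failure counts to the two shape parameters: α = 8.3+2 = 10.3, β = 10.4+26 = 36.4.
Posterior mean = α/(α+β) = 10.3/46.7 = 0.2206.

Posterior mean ≈ 0.2206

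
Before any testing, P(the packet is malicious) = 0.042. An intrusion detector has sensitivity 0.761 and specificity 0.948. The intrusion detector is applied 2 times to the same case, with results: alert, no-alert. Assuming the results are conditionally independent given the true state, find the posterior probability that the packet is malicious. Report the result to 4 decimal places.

Posterior P(H) ≈ 0.1392

Let H be the event that the packet is malicious; start with P(H) = 0.042. P('alert'|H) = 0.761, P('alert'|¬H) = 0.052.
Update on result 1 ('alert'): P(H) ← 0.761·0.0420 / (0.761·0.0420 + 0.052·0.9580) = 0.031962/0.081778 = 0.3908.
Update on result 2 ('no-alert'): P(H) ← 0.239·0.3908 / (0.239·0.3908 + 0.948·0.6092) = 0.093410/0.67090 = 0.1392.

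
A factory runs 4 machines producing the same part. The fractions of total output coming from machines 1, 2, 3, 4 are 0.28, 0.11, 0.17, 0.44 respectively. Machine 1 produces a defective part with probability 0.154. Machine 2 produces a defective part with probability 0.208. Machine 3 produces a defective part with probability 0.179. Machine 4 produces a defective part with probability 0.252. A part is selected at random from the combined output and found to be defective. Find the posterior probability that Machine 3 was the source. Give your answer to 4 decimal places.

Posterior probability ≈ 0.1468

Tabulate prior·likelihood by source: [1] prior 0.28, lik 0.154, product 0.04312; [2] prior 0.11, lik 0.208, product 0.02288; [3] prior 0.17, lik 0.179, product 0.03043; [4] prior 0.44, lik 0.252, product 0.1109.
Normalizing constant = 0.20731; the posterior for Machine 3 is its product over the sum, 0.03043/0.20731 = 0.1468.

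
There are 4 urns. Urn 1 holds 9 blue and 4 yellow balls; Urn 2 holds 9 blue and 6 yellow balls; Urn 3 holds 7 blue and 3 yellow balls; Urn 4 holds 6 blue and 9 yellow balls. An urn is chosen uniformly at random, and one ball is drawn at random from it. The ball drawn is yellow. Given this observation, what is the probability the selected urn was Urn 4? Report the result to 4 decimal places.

P(yellow|Urn 1) = 0.3077; P(yellow|Urn 2) = 0.4; P(yellow|Urn 3) = 0.3; P(yellow|Urn 4) = 0.6.
Prior × likelihood for each source: 0.25·0.3077=0.07692, 0.25·0.4=0.1000, 0.25·0.3=0.07500, 0.25·0.6=0.1500. Summing gives P(yellow) = 0.40192.
P(Urn 4 | yellow) = 0.1500 / 0.40192 = 0.3732.

Posterior probability ≈ 0.3732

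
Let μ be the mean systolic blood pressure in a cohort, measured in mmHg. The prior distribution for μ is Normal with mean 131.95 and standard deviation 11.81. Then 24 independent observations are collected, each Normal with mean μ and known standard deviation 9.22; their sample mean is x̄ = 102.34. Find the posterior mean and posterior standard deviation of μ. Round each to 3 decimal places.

Posterior mean ≈ 103.073; posterior SD ≈ 1.859

With known σ, the Normal prior is conjugate. Weight on the data is w = (n/σ²)/(n/σ² + 1/τ₀²) = 0.282325/(0.282325+0.00716969) = 0.97523.
Posterior mean = w·x̄ + (1−w)·μ₀ = 0.97523·102.34 + 0.024766·131.95 = 103.073. Posterior variance = 1/(0.282325+0.00716969) = 3.45429, so SD = 1.859.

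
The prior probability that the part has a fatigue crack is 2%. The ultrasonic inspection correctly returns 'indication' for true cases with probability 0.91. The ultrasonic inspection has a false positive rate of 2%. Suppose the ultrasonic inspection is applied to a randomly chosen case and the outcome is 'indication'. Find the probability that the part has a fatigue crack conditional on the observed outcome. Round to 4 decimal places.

Let H be the event that the part has a fatigue crack. P(H) = 0.02, so P(¬H) = 0.98. With E the 'indication' result, P(E|H) = 0.91 and P(E|¬H) = 0.02.
P(E) = 0.91·0.02 + 0.02·0.98 = 0.018200 + 0.019600 = 0.037800.
By Bayes' theorem, P(H|E) = 0.018200 / 0.037800 = 0.4815.

P(H | E) ≈ 0.4815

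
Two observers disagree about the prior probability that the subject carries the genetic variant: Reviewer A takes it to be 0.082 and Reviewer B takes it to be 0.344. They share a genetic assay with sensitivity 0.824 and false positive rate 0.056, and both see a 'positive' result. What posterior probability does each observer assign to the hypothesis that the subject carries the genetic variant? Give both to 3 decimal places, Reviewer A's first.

Reviewer A: 0.568; Reviewer B: 0.885

The likelihood ratio for a 'positive' result is 0.824/0.056 = 14.714.
Reviewer A: prior odds 0.082/0.918 = 0.089325; posterior odds 1.3143; posterior probability 0.568.
Reviewer B: prior odds 0.344/0.656 = 0.52439; posterior odds 7.7160; posterior probability 0.885.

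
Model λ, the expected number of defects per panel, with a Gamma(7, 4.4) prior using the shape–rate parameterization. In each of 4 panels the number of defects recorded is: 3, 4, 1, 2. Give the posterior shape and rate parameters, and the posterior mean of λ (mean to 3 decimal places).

Total count ∑xᵢ = 10 over n = 4 panels.
Gamma is conjugate to the Poisson likelihood: posterior is Gamma(shape = 7+10 = 17, rate = 4.4+4 = 8.4).
E[λ | data] = 17/8.4 = 2.024.

Posterior: Gamma(shape=17, rate=8.4); mean ≈ 2.024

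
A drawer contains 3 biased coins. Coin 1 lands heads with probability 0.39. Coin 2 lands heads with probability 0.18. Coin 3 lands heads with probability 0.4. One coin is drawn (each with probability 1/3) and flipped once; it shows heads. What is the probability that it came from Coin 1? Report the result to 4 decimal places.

Tabulate prior·likelihood by source: [1] prior 0.333333, lik 0.39, product 0.1300; [2] prior 0.333333, lik 0.18, product 0.06000; [3] prior 0.333333, lik 0.4, product 0.1333.
Normalizing constant = 0.32333; the posterior for Coin 1 is its product over the sum, 0.1300/0.32333 = 0.4021.

Posterior probability ≈ 0.4021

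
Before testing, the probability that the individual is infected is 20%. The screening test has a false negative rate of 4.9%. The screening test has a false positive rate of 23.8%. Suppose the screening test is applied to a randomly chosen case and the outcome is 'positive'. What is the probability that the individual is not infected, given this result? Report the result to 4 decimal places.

P(¬H | E) ≈ 0.5003

Let H be the event that the individual is infected. P(H) = 0.2, so P(¬H) = 0.8. With E the 'positive' result, P(E|H) = 0.951 and P(E|¬H) = 0.238.
P(E) = 0.951·0.2 + 0.238·0.8 = 0.19020 + 0.19040 = 0.38060.
By Bayes' theorem, P(H|E) = 0.19020 / 0.38060 = 0.4997. Hence P(¬H|E) = 1 − 0.4997 = 0.5003.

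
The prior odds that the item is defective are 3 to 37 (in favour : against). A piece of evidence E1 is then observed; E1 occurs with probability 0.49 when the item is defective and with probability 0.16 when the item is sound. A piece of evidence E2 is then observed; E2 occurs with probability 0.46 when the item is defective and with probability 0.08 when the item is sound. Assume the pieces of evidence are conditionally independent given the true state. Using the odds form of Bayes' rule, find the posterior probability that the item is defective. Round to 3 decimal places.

Posterior probability ≈ 0.588

Prior odds = 3/37 = 0.081081. In log-odds, ln(0.081081) = -2.5123.
Add log likelihood ratios: ln(3.0625) + ln(5.7500) = 2.8684.
Posterior log-odds = 0.35613, so posterior odds = exp(0.35613) = 1.4278. Converting, P(H|E) = 1.4278/2.4278 = 0.588.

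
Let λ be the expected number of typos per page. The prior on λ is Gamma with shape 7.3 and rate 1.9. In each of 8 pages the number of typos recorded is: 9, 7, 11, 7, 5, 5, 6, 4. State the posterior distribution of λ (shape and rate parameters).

Posterior: Gamma(shape=61.3, rate=9.9)

Total count ∑xᵢ = 54 over n = 8 pages.
Gamma is conjugate to the Poisson likelihood: posterior is Gamma(shape = 7.3+54 = 61.3, rate = 1.9+8 = 9.9).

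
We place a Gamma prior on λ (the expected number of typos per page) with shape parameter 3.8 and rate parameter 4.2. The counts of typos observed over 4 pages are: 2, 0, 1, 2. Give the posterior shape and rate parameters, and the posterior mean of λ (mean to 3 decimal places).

Posterior: Gamma(shape=8.8, rate=8.2); mean ≈ 1.073

Total count ∑xᵢ = 5 over n = 4 pages.
Gamma is conjugate to the Poisson likelihood: posterior is Gamma(shape = 3.8+5 = 8.8, rate = 4.2+4 = 8.2).
Posterior mean = shape/rate = 8.8/8.2 = 1.073.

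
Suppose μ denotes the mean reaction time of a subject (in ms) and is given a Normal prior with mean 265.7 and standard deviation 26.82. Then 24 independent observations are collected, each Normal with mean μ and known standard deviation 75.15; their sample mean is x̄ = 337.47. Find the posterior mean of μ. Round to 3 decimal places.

Posterior mean ≈ 319.779

With known σ, the Normal prior is conjugate. Weight on the data is w = (n/σ²)/(n/σ² + 1/τ₀²) = 0.00424965/(0.00424965+0.00139022) = 0.75350.
Posterior mean = w·x̄ + (1−w)·μ₀ = 0.75350·337.47 + 0.24650·265.7 = 319.779.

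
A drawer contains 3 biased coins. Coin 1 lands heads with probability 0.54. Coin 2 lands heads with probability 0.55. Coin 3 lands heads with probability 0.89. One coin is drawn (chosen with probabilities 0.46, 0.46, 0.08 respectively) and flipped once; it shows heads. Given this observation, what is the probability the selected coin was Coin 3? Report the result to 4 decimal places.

P(heads|C1) = 0.54; P(heads|C2) = 0.55; P(heads|C3) = 0.89.
Prior × likelihood for each source: 0.46·0.54=0.2484, 0.46·0.55=0.2530, 0.08·0.89=0.07120. Summing gives P(heads) = 0.57260.
P(Coin 3 | heads) = 0.07120 / 0.57260 = 0.1243.

Posterior probability ≈ 0.1243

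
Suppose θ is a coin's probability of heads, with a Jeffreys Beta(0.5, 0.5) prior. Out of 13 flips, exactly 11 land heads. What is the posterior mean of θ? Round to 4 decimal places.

The binomial likelihood is conjugate to the Beta prior: with 11 successes and 2 failures, the posterior is Beta(0.5+11, 0.5+2) = Beta(11.5, 2.5).
Posterior mean = α/(α+β) = 11.5/14 = 0.8214.

Posterior mean ≈ 0.8214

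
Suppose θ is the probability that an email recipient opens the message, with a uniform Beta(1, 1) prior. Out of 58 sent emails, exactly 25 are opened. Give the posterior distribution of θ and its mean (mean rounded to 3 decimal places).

Observing 25 successes and 33 failures updates Beta(1, 1) by adding the success and failure counts to the two shape parameters: α = 1+25 = 26, β = 1+33 = 34.
E[θ | data] = 26/(26+34) = 0.433.

Posterior: Beta(26, 34); mean ≈ 0.433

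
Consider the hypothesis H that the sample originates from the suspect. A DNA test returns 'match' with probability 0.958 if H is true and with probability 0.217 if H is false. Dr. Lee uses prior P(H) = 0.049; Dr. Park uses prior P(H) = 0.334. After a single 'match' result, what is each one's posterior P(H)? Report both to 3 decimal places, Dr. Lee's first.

Dr. Lee: 0.185; Dr. Park: 0.689

The likelihood ratio for a 'match' result is 0.958/0.217 = 4.4147.
Dr. Lee: prior odds 0.049/0.951 = 0.051525; posterior odds 0.22747; posterior probability 0.185.
Dr. Park: prior odds 0.334/0.666 = 0.50150; posterior odds 2.2140; posterior probability 0.689.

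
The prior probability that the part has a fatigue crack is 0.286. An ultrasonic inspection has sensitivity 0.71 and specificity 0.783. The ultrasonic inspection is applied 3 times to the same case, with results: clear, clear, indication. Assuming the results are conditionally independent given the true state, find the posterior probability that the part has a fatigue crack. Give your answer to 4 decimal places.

Posterior P(H) ≈ 0.1524

Let H be the event that the part has a fatigue crack; start with P(H) = 0.286. P('indication'|H) = 0.71, P('indication'|¬H) = 0.217.
Update on result 1 ('clear'): P(H) ← 0.29·0.2860 / (0.29·0.2860 + 0.783·0.7140) = 0.082940/0.64200 = 0.1292.
Update on result 2 ('clear'): P(H) ← 0.29·0.1292 / (0.29·0.1292 + 0.783·0.8708) = 0.037465/0.71931 = 0.0521.
Update on result 3 ('indication'): P(H) ← 0.71·0.0521 / (0.71·0.0521 + 0.217·0.9479) = 0.036980/0.24268 = 0.1524.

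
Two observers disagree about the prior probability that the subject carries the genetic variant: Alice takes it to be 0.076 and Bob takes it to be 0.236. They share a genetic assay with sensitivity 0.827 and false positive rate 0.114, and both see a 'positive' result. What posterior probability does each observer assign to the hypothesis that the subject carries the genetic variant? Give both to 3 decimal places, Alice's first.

The likelihood ratio for a 'positive' result is 0.827/0.114 = 7.2544.
Alice: prior odds 0.076/0.924 = 0.082251; posterior odds 0.59668; posterior probability 0.374.
Bob: prior odds 0.236/0.764 = 0.30890; posterior odds 2.2409; posterior probability 0.691.

Alice: 0.374; Bob: 0.691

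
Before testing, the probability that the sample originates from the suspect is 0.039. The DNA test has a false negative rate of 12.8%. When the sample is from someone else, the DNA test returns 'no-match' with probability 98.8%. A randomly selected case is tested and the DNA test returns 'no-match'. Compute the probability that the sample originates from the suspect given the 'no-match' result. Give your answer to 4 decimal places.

Write H for 'the sample originates from the suspect'. Prior odds H:¬H = 0.039/0.961 = 0.040583. For the 'no-match' outcome, the likelihood ratio is 0.128/0.988 = 0.12955.
Posterior odds = 0.040583 × 0.12955 = 0.0052577, so P(H|E) = 0.0052577/(1+0.0052577) = 0.0052.

P(H | E) ≈ 0.0052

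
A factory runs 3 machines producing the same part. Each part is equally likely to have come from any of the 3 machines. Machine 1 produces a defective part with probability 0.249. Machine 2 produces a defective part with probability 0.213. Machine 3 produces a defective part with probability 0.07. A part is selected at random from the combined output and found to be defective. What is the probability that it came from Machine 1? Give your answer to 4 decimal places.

Posterior probability ≈ 0.4680

Tabulate prior·likelihood by source: [1] prior 0.333333, lik 0.249, product 0.08300; [2] prior 0.333333, lik 0.213, product 0.07100; [3] prior 0.333333, lik 0.07, product 0.02333.
Normalizing constant = 0.17733; the posterior for Machine 1 is its product over the sum, 0.08300/0.17733 = 0.4680.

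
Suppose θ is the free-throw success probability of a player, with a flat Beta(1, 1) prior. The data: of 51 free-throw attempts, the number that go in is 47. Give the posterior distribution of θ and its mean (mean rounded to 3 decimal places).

Posterior: Beta(48, 5); mean ≈ 0.906

Observing 47 successes and 4 failures updates Beta(1, 1) by adding the success and failure counts to the two shape parameters: α = 1+47 = 48, β = 1+4 = 5.
E[θ | data] = 48/(48+5) = 0.906.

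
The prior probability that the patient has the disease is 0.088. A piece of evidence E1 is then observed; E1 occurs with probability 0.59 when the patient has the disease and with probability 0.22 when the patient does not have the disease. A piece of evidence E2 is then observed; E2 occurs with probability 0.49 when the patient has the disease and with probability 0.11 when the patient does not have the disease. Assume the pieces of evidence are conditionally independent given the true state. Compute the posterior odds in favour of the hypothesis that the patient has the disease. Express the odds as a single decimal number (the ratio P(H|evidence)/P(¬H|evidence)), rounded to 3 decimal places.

Prior odds = 0.088/(1−0.088) = 0.096491. In log-odds, ln(0.096491) = -2.3383.
Add log likelihood ratios: ln(2.6818) + ln(4.4545) = 2.4804.
Posterior log-odds = 0.14212, so posterior odds = exp(0.14212) = 1.1527.

Posterior odds ≈ 1.153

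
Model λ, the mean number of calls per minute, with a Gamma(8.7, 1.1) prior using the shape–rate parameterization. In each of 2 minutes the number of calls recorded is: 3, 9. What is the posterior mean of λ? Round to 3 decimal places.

Posterior mean ≈ 6.677

Total count ∑xᵢ = 12 over n = 2 minutes.
Gamma is conjugate to the Poisson likelihood: posterior is Gamma(shape = 8.7+12 = 20.7, rate = 1.1+2 = 3.1).
Posterior mean = shape/rate = 20.7/3.1 = 6.677.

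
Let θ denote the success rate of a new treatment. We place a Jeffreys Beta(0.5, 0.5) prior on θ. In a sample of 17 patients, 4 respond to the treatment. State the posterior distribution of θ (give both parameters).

The binomial likelihood is conjugate to the Beta prior: with 4 successes and 13 failures, the posterior is Beta(0.5+4, 0.5+13) = Beta(4.5, 13.5).

Posterior: Beta(4.5, 13.5)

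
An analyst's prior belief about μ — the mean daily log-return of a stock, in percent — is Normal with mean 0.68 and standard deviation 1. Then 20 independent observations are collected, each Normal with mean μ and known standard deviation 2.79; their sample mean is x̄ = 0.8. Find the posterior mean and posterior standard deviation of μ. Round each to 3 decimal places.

Posterior mean ≈ 0.766; posterior SD ≈ 0.529

Prior precision 1/τ₀² = 1/1² = 1.00000; data precision n/σ² = 20/2.79² = 2.56934.
Posterior precision = 1.00000 + 2.56934 = 3.56934, giving posterior SD = 1/√3.56934 = 0.529.
Posterior mean = (1.00000·0.68 + 2.56934·0.8) / 3.56934 = 0.766.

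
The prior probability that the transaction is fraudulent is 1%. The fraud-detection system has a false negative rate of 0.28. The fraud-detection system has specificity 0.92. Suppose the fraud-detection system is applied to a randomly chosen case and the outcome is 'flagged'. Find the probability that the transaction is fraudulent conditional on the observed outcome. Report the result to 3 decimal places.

Let H be the event that the transaction is fraudulent. P(H) = 0.01, so P(¬H) = 0.99. With E the 'flagged' result, P(E|H) = 0.72 and P(E|¬H) = 0.08.
P(E) = 0.72·0.01 + 0.08·0.99 = 0.0072000 + 0.079200 = 0.086400.
By Bayes' theorem, P(H|E) = 0.0072000 / 0.086400 = 0.083.

P(H | E) ≈ 0.083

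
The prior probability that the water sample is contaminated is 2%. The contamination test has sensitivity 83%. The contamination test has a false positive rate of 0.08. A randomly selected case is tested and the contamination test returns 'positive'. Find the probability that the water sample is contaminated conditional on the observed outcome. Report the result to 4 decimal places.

Let H be the event that the water sample is contaminated. P(H) = 0.02, so P(¬H) = 0.98. With E the 'positive' result, P(E|H) = 0.83 and P(E|¬H) = 0.08.
P(E) = 0.83·0.02 + 0.08·0.98 = 0.016600 + 0.078400 = 0.095000.
By Bayes' theorem, P(H|E) = 0.016600 / 0.095000 = 0.1747.

P(H | E) ≈ 0.1747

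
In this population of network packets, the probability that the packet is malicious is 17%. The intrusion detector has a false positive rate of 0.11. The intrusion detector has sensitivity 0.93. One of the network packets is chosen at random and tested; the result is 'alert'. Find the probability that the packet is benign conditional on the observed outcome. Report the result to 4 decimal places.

Write H for 'the packet is malicious'. Prior odds H:¬H = 0.17/0.83 = 0.20482. For the 'alert' outcome, the likelihood ratio is 0.93/0.11 = 8.4545.
Posterior odds = 0.20482 × 8.4545 = 1.7317, so P(H|E) = 1.7317/(1+1.7317) = 0.6339. Then P(¬H|E) = 1 − 0.6339 = 0.3661.

P(¬H | E) ≈ 0.3661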